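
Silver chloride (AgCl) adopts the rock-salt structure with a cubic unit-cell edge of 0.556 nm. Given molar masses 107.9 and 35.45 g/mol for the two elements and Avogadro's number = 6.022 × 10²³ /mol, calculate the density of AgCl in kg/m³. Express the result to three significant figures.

The rock-salt structure contains Z = 4 formula units per cell; M(AgCl) = 107.9 + 35.45 = 143.35 g/mol.
a³ = (5.560 × 10^-8 cm)³ = 1.719 × 10^-22 cm³.
ρ = 4 × 143.35 / (6.022 × 10²³ × 1.719 × 10^-22) = 5.540 g/cm³ = 5540 kg/m³.

5540 kg/m³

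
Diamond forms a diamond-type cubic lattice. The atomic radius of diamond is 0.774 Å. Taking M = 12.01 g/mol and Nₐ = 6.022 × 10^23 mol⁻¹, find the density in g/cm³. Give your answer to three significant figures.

3.49 g/cm³

In a diamond cubic lattice, nearest neighbors lie along the body diagonal with √3·a = 8r, giving a = 3.575 Å = 3.575 × 10^-8 cm.
With Z = 8, ρ = Z·M/(N_A·a³) = 8 × 12.01 / (6.022 × 10²³ × 4.569 × 10^-23) = 3.492 g/cm³.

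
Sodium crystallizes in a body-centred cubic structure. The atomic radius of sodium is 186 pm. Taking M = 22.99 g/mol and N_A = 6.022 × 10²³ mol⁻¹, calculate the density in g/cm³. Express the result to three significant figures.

0.963 g/cm³

In a BCC lattice, atoms touch along the body diagonal, so √3·a = 4r, giving a = 429.5 pm = 4.295 × 10^-8 cm.
With Z = 2, ρ = Z·M/(N_A·a³) = 2 × 22.99 / (6.022 × 10²³ × 7.926 × 10^-23) = 0.9634 g/cm³.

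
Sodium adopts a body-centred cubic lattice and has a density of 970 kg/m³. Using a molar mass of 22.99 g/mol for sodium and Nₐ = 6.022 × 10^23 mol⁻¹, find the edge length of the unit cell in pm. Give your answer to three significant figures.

429 pm

With Z = 2 atoms per BCC cell, a³ = Z·M/(N_A·ρ) = 2 × 22.99 / (6.022 × 10²³ × 0.9700 g/cm³) = 7.871 × 10^-23 cm³.
a = (7.871 × 10^-23)^(1/3) = 4.286 × 10^-8 cm = 429 pm.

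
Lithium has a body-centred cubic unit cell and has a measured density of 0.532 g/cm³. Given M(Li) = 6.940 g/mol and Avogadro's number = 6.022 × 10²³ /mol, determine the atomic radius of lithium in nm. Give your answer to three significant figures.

For a BCC cell (Z = 2), a³ = Z·M/(N_A·ρ) = 2 × 6.940 / (6.022 × 10²³ × 0.5320) = 4.332 × 10^-23 cm³, so a = 3.512 × 10^-8 cm = 0.3512 nm.
Atoms touch along the body diagonal, so √3·a = 4r, so r = 0.4330 × a = 0.152 nm.

0.152 nm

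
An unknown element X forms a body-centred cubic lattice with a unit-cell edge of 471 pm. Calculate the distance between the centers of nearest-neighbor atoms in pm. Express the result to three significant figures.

408 pm

In a BCC structure, atoms touch along the body diagonal, so √3·a = 4r; the nearest-neighbor distance equals 2r = 0.8660·a.
d = 0.8660 × 471 = 408 pm.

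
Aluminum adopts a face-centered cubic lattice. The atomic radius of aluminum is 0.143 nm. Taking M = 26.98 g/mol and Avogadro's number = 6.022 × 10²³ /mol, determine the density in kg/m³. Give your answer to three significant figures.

In an FCC lattice, atoms touch along the face diagonal, so √2·a = 4r, giving a = 0.4045 nm = 4.045 × 10^-8 cm.
With Z = 4, ρ = Z·M/(N_A·a³) = 4 × 26.98 / (6.022 × 10²³ × 6.617 × 10^-23) = 2.708 g/cm³ = 2710 kg/m³.

2710 kg/m³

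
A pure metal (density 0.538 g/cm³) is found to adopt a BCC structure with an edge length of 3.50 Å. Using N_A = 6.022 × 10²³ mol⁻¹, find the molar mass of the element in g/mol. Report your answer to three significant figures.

6.95 g/mol

A BCC cell has Z = 2 atoms; a = 3.500 × 10^-8 cm.
M = ρ·N_A·a³/Z = 0.538 × 6.022 × 10²³ × 4.288 × 10^-23 / 2 = 6.95 g/mol.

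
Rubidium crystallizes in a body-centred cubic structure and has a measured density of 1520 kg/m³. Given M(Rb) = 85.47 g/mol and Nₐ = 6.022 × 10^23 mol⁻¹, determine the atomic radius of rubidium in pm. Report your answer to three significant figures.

For a BCC cell (Z = 2), a³ = Z·M/(N_A·ρ) = 2 × 85.47 / (6.022 × 10²³ × 1.520) = 1.867 × 10^-22 cm³, so a = 5.716 × 10^-8 cm = 571.6 pm.
Atoms touch along the body diagonal, so √3·a = 4r, so r = 0.4330 × a = 248 pm.

248 pm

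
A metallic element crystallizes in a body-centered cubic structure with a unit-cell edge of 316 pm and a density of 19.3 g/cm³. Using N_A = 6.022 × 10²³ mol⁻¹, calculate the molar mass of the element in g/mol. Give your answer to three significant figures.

A BCC cell has Z = 2 atoms; a = 3.160 × 10^-8 cm.
M = ρ·N_A·a³/Z = 19.3 × 6.022 × 10²³ × 3.155 × 10^-23 / 2 = 183 g/mol.

183 g/mol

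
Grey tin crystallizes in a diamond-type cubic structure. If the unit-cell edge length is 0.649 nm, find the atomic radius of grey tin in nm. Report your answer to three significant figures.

In a diamond cubic lattice, nearest neighbors lie along the body diagonal with √3·a = 8r.
r = √3·a/8 = 1.7321 × 0.649 / 8 = 0.141 nm.

0.141 nm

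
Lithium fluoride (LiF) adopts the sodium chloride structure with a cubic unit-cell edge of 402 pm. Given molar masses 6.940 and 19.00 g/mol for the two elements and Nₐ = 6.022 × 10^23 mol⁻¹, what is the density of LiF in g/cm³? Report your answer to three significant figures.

2.65 g/cm³

The sodium chloride structure contains Z = 4 formula units per cell; M(LiF) = 6.940 + 19.00 = 25.94 g/mol.
a³ = (4.020 × 10^-8 cm)³ = 6.496 × 10^-23 cm³.
ρ = 4 × 25.94 / (6.022 × 10²³ × 6.496 × 10^-23) = 2.652 g/cm³.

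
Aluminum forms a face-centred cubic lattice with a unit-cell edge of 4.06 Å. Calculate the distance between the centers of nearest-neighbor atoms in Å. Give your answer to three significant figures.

2.87 Å

In an FCC structure, atoms touch along the face diagonal, so √2·a = 4r; the nearest-neighbor distance equals 2r = 0.7071·a.
d = 0.7071 × 4.06 = 2.87 Å.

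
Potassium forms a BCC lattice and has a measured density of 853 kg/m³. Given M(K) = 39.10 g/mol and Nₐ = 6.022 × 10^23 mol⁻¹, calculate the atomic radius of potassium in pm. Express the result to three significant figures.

231 pm

For a BCC cell (Z = 2), a³ = Z·M/(N_A·ρ) = 2 × 39.10 / (6.022 × 10²³ × 0.8530) = 1.522 × 10^-22 cm³, so a = 5.340 × 10^-8 cm = 534.0 pm.
Atoms touch along the body diagonal, so √3·a = 4r, so r = 0.4330 × a = 231 pm.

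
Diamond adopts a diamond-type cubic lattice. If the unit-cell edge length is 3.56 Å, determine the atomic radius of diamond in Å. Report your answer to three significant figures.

In a diamond cubic lattice, nearest neighbors lie along the body diagonal with √3·a = 8r.
r = √3·a/8 = 1.7321 × 3.56 / 8 = 0.771 Å.

0.771 Å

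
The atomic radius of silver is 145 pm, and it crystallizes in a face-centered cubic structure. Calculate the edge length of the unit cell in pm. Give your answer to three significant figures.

410 pm

In an FCC lattice, atoms touch along the face diagonal, so √2·a = 4r.
a = 4r/√2 = 4 × 145 / 1.4142 = 410 pm.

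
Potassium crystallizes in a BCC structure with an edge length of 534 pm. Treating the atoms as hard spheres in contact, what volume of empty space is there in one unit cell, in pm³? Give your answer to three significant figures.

In a BCC lattice atoms touch along the body diagonal, so √3·a = 4r, so r = 0.4330a = 231.2 pm.
V_cell = a³ = 1.523 × 10^8 pm³; V_atoms = 2 × (4/3)πr³ = 1.036 × 10^8 pm³.
Empty space = 1.523 × 10^8 − 1.036 × 10^8 = 4.87 × 10^7 pm³.

4.87 × 10^7 pm³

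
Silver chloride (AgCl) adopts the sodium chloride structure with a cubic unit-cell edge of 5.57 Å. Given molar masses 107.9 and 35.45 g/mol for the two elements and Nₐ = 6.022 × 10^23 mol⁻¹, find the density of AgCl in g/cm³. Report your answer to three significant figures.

The sodium chloride structure contains Z = 4 formula units per cell; M(AgCl) = 107.9 + 35.45 = 143.35 g/mol.
a³ = (5.570 × 10^-8 cm)³ = 1.728 × 10^-22 cm³.
ρ = 4 × 143.35 / (6.022 × 10²³ × 1.728 × 10^-22) = 5.510 g/cm³.

5.51 g/cm³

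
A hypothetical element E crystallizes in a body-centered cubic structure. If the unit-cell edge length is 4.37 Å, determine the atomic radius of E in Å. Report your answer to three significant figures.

1.89 Å

In a BCC lattice, atoms touch along the body diagonal, so √3·a = 4r.
r = √3·a/4 = 1.7321 × 4.37 / 4 = 1.89 Å.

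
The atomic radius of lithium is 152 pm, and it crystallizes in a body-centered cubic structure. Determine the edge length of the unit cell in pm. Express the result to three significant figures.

In a BCC lattice, atoms touch along the body diagonal, so √3·a = 4r.
a = 4r/√3 = 4 × 152 / 1.7321 = 351 pm.

351 pm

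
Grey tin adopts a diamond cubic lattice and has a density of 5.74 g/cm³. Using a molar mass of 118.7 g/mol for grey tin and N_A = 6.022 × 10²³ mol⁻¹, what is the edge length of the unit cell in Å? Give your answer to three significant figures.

With Z = 8 atoms per diamond cubic cell, a³ = Z·M/(N_A·ρ) = 8 × 118.7 / (6.022 × 10²³ × 5.740 g/cm³) = 2.747 × 10^-22 cm³.
a = (2.747 × 10^-22)^(1/3) = 6.501 × 10^-8 cm = 6.50 Å.

6.50 Å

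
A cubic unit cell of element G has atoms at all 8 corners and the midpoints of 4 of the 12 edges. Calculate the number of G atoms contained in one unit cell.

2

Corner atoms are shared by 8 cells (1/8 each), edge atoms by 4 (1/4 each).
Net atoms = 8 × 1/8 + 4 × 1/4 = 1 + 1 = 2.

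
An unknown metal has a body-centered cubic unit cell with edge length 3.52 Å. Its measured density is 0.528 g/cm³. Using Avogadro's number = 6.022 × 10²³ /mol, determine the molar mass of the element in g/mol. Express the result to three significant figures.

A BCC cell has Z = 2 atoms; a = 3.520 × 10^-8 cm.
M = ρ·N_A·a³/Z = 0.528 × 6.022 × 10²³ × 4.361 × 10^-23 / 2 = 6.93 g/mol.

6.93 g/mol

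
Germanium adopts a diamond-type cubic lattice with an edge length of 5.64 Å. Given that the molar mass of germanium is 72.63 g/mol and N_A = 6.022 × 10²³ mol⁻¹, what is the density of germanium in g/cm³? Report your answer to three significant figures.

A diamond cubic unit cell contains Z = 8 atoms.
Cell volume: a³ = (5.64 Å)³ = (5.640 × 10^-8 cm)³ = 1.794 × 10^-22 cm³.
ρ = Z·M/(N_A·a³) = 8 × 72.63 / (6.022 × 10²³ × 1.794 × 10^-22) = 5.378 g/cm³.

5.38 g/cm³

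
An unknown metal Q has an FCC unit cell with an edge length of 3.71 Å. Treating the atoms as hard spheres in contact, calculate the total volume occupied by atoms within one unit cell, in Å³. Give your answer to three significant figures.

37.8 Å³

In an FCC lattice atoms touch along the face diagonal, so √2·a = 4r, so r = 0.3536a = 1.312 Å.
V_atoms = Z × (4/3)πr³ = 4 × (4/3)π × (1.312)³ = 37.8 Å³.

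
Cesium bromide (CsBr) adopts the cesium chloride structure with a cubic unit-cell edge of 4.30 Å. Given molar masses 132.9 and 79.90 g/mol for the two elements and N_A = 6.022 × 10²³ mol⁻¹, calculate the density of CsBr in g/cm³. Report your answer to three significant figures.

The cesium chloride structure contains Z = 1 formula unit per cell; M(CsBr) = 132.9 + 79.90 = 212.8 g/mol.
a³ = (4.300 × 10^-8 cm)³ = 7.951 × 10^-23 cm³.
ρ = 1 × 212.8 / (6.022 × 10²³ × 7.951 × 10^-23) = 4.445 g/cm³.

4.44 g/cm³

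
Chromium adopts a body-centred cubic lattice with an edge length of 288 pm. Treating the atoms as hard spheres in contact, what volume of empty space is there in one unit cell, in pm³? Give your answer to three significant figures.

In a BCC lattice atoms touch along the body diagonal, so √3·a = 4r, so r = 0.4330a = 124.7 pm.
V_cell = a³ = 2.389 × 10^7 pm³; V_atoms = 2 × (4/3)πr³ = 1.625 × 10^7 pm³.
Empty space = 2.389 × 10^7 − 1.625 × 10^7 = 7.64 × 10^6 pm³.

7.64 × 10^6 pm³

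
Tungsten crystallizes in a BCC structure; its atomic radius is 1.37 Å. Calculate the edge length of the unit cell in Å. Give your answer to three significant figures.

In a BCC lattice, atoms touch along the body diagonal, so √3·a = 4r.
a = 4r/√3 = 4 × 1.37 / 1.7321 = 3.16 Å.

3.16 Å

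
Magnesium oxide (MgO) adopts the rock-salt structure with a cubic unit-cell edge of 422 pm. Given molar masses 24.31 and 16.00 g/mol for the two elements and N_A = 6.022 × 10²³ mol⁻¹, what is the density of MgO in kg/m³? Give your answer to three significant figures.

The rock-salt structure contains Z = 4 formula units per cell; M(MgO) = 24.31 + 16.00 = 40.31 g/mol.
a³ = (4.220 × 10^-8 cm)³ = 7.515 × 10^-23 cm³.
ρ = 4 × 40.31 / (6.022 × 10²³ × 7.515 × 10^-23) = 3.563 g/cm³ = 3560 kg/m³.

3560 kg/m³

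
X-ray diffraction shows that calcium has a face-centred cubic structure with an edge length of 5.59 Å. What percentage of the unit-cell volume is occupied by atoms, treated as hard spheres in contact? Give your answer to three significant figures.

74.0%

In an FCC lattice atoms touch along the face diagonal, so √2·a = 4r, so r = 0.3536a = 1.976 Å.
Packing fraction = Z·(4/3)πr³ / a³ = 4 × (4/3)π × (1.976)³ / (5.59)³ = 0.7405 = 74.0%.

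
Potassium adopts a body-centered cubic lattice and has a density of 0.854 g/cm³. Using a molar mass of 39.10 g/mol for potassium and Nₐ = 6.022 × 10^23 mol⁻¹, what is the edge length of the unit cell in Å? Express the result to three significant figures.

With Z = 2 atoms per BCC cell, a³ = Z·M/(N_A·ρ) = 2 × 39.10 / (6.022 × 10²³ × 0.8540 g/cm³) = 1.521 × 10^-22 cm³.
a = (1.521 × 10^-22)^(1/3) = 5.337 × 10^-8 cm = 5.34 Å.

5.34 Å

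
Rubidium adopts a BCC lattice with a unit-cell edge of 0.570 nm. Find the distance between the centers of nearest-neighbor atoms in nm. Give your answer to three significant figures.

0.494 nm

In a BCC structure, atoms touch along the body diagonal, so √3·a = 4r; the nearest-neighbor distance equals 2r = 0.8660·a.
d = 0.8660 × 0.570 = 0.494 nm.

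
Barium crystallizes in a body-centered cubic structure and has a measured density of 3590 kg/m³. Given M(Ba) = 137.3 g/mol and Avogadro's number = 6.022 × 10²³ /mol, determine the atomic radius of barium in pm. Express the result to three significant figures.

218 pm

For a BCC cell (Z = 2), a³ = Z·M/(N_A·ρ) = 2 × 137.3 / (6.022 × 10²³ × 3.590) = 1.270 × 10^-22 cm³, so a = 5.027 × 10^-8 cm = 502.7 pm.
Atoms touch along the body diagonal, so √3·a = 4r, so r = 0.4330 × a = 218 pm.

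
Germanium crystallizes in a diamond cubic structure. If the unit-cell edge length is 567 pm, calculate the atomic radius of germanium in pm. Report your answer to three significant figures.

In a diamond cubic lattice, nearest neighbors lie along the body diagonal with √3·a = 8r.
r = √3·a/8 = 1.7321 × 567 / 8 = 123 pm.

123 pm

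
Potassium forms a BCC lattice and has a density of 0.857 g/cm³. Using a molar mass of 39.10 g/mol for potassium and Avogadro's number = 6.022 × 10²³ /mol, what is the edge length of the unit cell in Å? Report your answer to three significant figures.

5.33 Å

With Z = 2 atoms per BCC cell, a³ = Z·M/(N_A·ρ) = 2 × 39.10 / (6.022 × 10²³ × 0.8570 g/cm³) = 1.515 × 10^-22 cm³.
a = (1.515 × 10^-22)^(1/3) = 5.331 × 10^-8 cm = 5.33 Å.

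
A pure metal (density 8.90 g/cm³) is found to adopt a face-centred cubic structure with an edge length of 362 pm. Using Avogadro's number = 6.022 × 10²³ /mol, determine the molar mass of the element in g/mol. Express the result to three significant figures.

63.6 g/mol

An FCC cell has Z = 4 atoms; a = 3.620 × 10^-8 cm.
M = ρ·N_A·a³/Z = 8.90 × 6.022 × 10²³ × 4.744 × 10^-23 / 4 = 63.6 g/mol.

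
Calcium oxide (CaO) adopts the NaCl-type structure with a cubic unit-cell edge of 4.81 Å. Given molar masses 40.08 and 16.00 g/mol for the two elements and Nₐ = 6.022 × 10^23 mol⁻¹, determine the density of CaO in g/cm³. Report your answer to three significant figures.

3.35 g/cm³

The NaCl-type structure contains Z = 4 formula units per cell; M(CaO) = 40.08 + 16.00 = 56.08 g/mol.
a³ = (4.810 × 10^-8 cm)³ = 1.113 × 10^-22 cm³.
ρ = 4 × 56.08 / (6.022 × 10²³ × 1.113 × 10^-22) = 3.347 g/cm³.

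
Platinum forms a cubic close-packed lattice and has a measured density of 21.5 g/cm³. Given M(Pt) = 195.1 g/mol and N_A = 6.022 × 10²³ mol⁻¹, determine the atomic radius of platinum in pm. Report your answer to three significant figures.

For an FCC cell (Z = 4), a³ = Z·M/(N_A·ρ) = 4 × 195.1 / (6.022 × 10²³ × 21.50) = 6.028 × 10^-23 cm³, so a = 3.921 × 10^-8 cm = 392.1 pm.
Atoms touch along the face diagonal, so √2·a = 4r, so r = 0.3536 × a = 139 pm.

139 pm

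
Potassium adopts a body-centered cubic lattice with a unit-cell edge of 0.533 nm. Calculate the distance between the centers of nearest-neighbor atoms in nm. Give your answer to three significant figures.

0.462 nm

In a BCC structure, atoms touch along the body diagonal, so √3·a = 4r; the nearest-neighbor distance equals 2r = 0.8660·a.
d = 0.8660 × 0.533 = 0.462 nm.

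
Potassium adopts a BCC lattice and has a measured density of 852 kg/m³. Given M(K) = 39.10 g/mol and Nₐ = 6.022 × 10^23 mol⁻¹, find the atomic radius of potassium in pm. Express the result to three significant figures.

For a BCC cell (Z = 2), a³ = Z·M/(N_A·ρ) = 2 × 39.10 / (6.022 × 10²³ × 0.8520) = 1.524 × 10^-22 cm³, so a = 5.342 × 10^-8 cm = 534.2 pm.
Atoms touch along the body diagonal, so √3·a = 4r, so r = 0.4330 × a = 231 pm.

231 pm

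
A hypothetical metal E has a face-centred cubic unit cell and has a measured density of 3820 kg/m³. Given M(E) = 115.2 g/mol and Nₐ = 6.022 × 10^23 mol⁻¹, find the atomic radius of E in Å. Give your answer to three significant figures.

For an FCC cell (Z = 4), a³ = Z·M/(N_A·ρ) = 4 × 115.2 / (6.022 × 10²³ × 3.820) = 2.003 × 10^-22 cm³, so a = 5.851 × 10^-8 cm = 5.851 Å.
Atoms touch along the face diagonal, so √2·a = 4r, so r = 0.3536 × a = 2.07 Å.

2.07 Å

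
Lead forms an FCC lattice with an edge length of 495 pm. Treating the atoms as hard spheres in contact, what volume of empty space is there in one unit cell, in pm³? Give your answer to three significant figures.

3.15 × 10^7 pm³

In an FCC lattice atoms touch along the face diagonal, so √2·a = 4r, so r = 0.3536a = 175.0 pm.
V_cell = a³ = 1.213 × 10^8 pm³; V_atoms = 4 × (4/3)πr³ = 8.981 × 10^7 pm³.
Empty space = 1.213 × 10^8 − 8.981 × 10^7 = 3.15 × 10^7 pm³.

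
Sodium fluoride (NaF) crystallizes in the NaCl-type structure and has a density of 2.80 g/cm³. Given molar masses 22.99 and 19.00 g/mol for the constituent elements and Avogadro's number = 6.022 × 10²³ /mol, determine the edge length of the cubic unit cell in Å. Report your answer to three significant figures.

M(NaF) = 41.99 g/mol; Z = 4 formula units per cell.
a³ = Z·M/(N_A·ρ) = 4 × 41.99 / (6.022 × 10²³ × 2.80) = 9.961 × 10^-23 cm³, so a = 4.636 × 10^-8 cm = 4.64 Å.

4.64 Å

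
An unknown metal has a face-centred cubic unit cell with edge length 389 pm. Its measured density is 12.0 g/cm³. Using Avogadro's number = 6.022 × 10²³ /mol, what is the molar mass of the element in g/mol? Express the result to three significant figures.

An FCC cell has Z = 4 atoms; a = 3.890 × 10^-8 cm.
M = ρ·N_A·a³/Z = 12.0 × 6.022 × 10²³ × 5.886 × 10^-23 / 4 = 106 g/mol.

106 g/mol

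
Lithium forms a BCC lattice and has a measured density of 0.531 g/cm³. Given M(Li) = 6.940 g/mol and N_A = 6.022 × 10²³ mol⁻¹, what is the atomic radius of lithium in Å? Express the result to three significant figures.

1.52 Å

For a BCC cell (Z = 2), a³ = Z·M/(N_A·ρ) = 2 × 6.940 / (6.022 × 10²³ × 0.5310) = 4.341 × 10^-23 cm³, so a = 3.514 × 10^-8 cm = 3.514 Å.
Atoms touch along the body diagonal, so √3·a = 4r, so r = 0.4330 × a = 1.52 Å.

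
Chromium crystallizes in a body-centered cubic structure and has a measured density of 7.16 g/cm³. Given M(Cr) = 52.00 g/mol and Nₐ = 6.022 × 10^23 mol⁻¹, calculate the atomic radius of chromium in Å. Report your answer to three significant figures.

For a BCC cell (Z = 2), a³ = Z·M/(N_A·ρ) = 2 × 52.00 / (6.022 × 10²³ × 7.160) = 2.412 × 10^-23 cm³, so a = 2.889 × 10^-8 cm = 2.889 Å.
Atoms touch along the body diagonal, so √3·a = 4r, so r = 0.4330 × a = 1.25 Å.

1.25 Å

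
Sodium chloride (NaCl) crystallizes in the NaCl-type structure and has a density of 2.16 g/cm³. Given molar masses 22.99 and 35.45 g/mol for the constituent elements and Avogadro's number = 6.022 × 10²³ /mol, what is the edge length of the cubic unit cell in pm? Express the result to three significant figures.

564 pm

M(NaCl) = 58.44 g/mol; Z = 4 formula units per cell.
a³ = Z·M/(N_A·ρ) = 4 × 58.44 / (6.022 × 10²³ × 2.16) = 1.797 × 10^-22 cm³, so a = 5.643 × 10^-8 cm = 564 pm.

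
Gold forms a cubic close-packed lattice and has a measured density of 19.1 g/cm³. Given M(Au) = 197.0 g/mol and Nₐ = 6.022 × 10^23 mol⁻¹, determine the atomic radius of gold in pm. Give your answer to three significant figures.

145 pm

For an FCC cell (Z = 4), a³ = Z·M/(N_A·ρ) = 4 × 197.0 / (6.022 × 10²³ × 19.10) = 6.851 × 10^-23 cm³, so a = 4.092 × 10^-8 cm = 409.2 pm.
Atoms touch along the face diagonal, so √2·a = 4r, so r = 0.3536 × a = 145 pm.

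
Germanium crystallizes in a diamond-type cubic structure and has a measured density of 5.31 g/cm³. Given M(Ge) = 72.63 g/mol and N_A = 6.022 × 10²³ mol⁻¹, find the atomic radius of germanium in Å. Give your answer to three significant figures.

For a diamond cubic cell (Z = 8), a³ = Z·M/(N_A·ρ) = 8 × 72.63 / (6.022 × 10²³ × 5.310) = 1.817 × 10^-22 cm³, so a = 5.664 × 10^-8 cm = 5.664 Å.
Nearest neighbors lie along the body diagonal with √3·a = 8r, so r = 0.2165 × a = 1.23 Å.

1.23 Å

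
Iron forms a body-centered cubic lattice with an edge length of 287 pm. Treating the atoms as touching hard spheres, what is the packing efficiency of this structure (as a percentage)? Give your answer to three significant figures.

68.0%

In a BCC lattice atoms touch along the body diagonal, so √3·a = 4r, so r = 0.4330a = 124.3 pm.
Packing fraction = Z·(4/3)πr³ / a³ = 2 × (4/3)π × (124.3)³ / (287)³ = 0.6802 = 68.0%.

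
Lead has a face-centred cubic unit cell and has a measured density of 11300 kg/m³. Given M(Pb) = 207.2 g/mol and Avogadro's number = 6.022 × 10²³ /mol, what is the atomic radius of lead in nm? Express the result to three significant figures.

0.175 nm

For an FCC cell (Z = 4), a³ = Z·M/(N_A·ρ) = 4 × 207.2 / (6.022 × 10²³ × 11.30) = 1.218 × 10^-22 cm³, so a = 4.957 × 10^-8 cm = 0.4957 nm.
Atoms touch along the face diagonal, so √2·a = 4r, so r = 0.3536 × a = 0.175 nm.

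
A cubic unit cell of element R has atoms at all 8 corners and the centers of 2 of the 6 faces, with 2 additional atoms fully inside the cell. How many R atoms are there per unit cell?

Corner atoms are shared by 8 cells (1/8 each), face atoms by 2 (1/2 each), interior atoms are unshared.
Net atoms = 8 × 1/8 + 2 × 1/2 + 2 = 1 + 1 + 2 = 4.

4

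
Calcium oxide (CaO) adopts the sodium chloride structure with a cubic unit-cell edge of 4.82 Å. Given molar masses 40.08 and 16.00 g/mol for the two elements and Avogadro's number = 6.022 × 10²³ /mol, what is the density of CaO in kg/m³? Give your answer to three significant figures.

The sodium chloride structure contains Z = 4 formula units per cell; M(CaO) = 40.08 + 16.00 = 56.08 g/mol.
a³ = (4.820 × 10^-8 cm)³ = 1.120 × 10^-22 cm³.
ρ = 4 × 56.08 / (6.022 × 10²³ × 1.120 × 10^-22) = 3.326 g/cm³ = 3330 kg/m³.

3330 kg/m³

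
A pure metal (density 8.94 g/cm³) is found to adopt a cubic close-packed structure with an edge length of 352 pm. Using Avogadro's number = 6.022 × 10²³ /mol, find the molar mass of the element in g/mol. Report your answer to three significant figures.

58.7 g/mol

An FCC cell has Z = 4 atoms; a = 3.520 × 10^-8 cm.
M = ρ·N_A·a³/Z = 8.94 × 6.022 × 10²³ × 4.361 × 10^-23 / 4 = 58.7 g/mol.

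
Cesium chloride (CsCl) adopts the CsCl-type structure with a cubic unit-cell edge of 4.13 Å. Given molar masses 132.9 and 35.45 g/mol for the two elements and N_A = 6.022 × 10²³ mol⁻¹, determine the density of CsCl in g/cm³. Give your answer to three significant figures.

3.97 g/cm³

The CsCl-type structure contains Z = 1 formula unit per cell; M(CsCl) = 132.9 + 35.45 = 168.35 g/mol.
a³ = (4.130 × 10^-8 cm)³ = 7.044 × 10^-23 cm³.
ρ = 1 × 168.35 / (6.022 × 10²³ × 7.044 × 10^-23) = 3.968 g/cm³.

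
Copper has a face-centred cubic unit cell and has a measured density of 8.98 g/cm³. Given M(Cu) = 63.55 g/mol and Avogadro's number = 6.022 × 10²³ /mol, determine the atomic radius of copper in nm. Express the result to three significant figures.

0.128 nm

For an FCC cell (Z = 4), a³ = Z·M/(N_A·ρ) = 4 × 63.55 / (6.022 × 10²³ × 8.980) = 4.701 × 10^-23 cm³, so a = 3.609 × 10^-8 cm = 0.3609 nm.
Atoms touch along the face diagonal, so √2·a = 4r, so r = 0.3536 × a = 0.128 nm.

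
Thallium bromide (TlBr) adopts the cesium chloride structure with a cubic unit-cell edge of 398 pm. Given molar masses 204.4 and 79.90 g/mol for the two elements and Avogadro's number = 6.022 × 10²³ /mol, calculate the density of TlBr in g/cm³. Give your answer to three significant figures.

The cesium chloride structure contains Z = 1 formula unit per cell; M(TlBr) = 204.4 + 79.90 = 284.3 g/mol.
a³ = (3.980 × 10^-8 cm)³ = 6.304 × 10^-23 cm³.
ρ = 1 × 284.3 / (6.022 × 10²³ × 6.304 × 10^-23) = 7.488 g/cm³.

7.49 g/cm³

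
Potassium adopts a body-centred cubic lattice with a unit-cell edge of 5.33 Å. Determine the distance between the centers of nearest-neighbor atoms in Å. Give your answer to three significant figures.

4.62 Å

In a BCC structure, atoms touch along the body diagonal, so √3·a = 4r; the nearest-neighbor distance equals 2r = 0.8660·a.
d = 0.8660 × 5.33 = 4.62 Å.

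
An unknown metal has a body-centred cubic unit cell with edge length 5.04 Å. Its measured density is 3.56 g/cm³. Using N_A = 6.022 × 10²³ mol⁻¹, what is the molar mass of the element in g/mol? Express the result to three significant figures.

A BCC cell has Z = 2 atoms; a = 5.040 × 10^-8 cm.
M = ρ·N_A·a³/Z = 3.56 × 6.022 × 10²³ × 1.280 × 10^-22 / 2 = 137 g/mol.

137 g/mol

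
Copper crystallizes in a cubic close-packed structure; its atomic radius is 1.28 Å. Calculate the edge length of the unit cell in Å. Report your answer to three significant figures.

In an FCC lattice, atoms touch along the face diagonal, so √2·a = 4r.
a = 4r/√2 = 4 × 1.28 / 1.4142 = 3.62 Å.

3.62 Å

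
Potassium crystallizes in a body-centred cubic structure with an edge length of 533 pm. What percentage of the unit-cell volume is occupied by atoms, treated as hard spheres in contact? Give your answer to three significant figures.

In a BCC lattice atoms touch along the body diagonal, so √3·a = 4r, so r = 0.4330a = 230.8 pm.
Packing fraction = Z·(4/3)πr³ / a³ = 2 × (4/3)π × (230.8)³ / (533)³ = 0.6802 = 68.0%.

68.0%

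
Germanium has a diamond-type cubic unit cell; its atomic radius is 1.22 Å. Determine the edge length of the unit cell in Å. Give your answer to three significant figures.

In a diamond cubic lattice, nearest neighbors lie along the body diagonal with √3·a = 8r.
a = 8r/√3 = 8 × 1.22 / 1.7321 = 5.63 Å.

5.63 Å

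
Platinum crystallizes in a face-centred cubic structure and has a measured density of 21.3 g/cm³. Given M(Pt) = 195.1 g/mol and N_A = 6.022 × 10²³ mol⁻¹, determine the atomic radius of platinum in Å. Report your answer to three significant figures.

1.39 Å

For an FCC cell (Z = 4), a³ = Z·M/(N_A·ρ) = 4 × 195.1 / (6.022 × 10²³ × 21.30) = 6.084 × 10^-23 cm³, so a = 3.933 × 10^-8 cm = 3.933 Å.
Atoms touch along the face diagonal, so √2·a = 4r, so r = 0.3536 × a = 1.39 Å.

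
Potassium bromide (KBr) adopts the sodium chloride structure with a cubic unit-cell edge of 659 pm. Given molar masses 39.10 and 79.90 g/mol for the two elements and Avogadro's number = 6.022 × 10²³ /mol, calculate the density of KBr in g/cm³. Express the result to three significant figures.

The sodium chloride structure contains Z = 4 formula units per cell; M(KBr) = 39.10 + 79.90 = 119.0 g/mol.
a³ = (6.590 × 10^-8 cm)³ = 2.862 × 10^-22 cm³.
ρ = 4 × 119.0 / (6.022 × 10²³ × 2.862 × 10^-22) = 2.762 g/cm³.

2.76 g/cm³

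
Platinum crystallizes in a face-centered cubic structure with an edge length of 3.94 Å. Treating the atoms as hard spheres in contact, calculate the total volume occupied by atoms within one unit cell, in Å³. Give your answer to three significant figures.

In an FCC lattice atoms touch along the face diagonal, so √2·a = 4r, so r = 0.3536a = 1.393 Å.
V_atoms = Z × (4/3)πr³ = 4 × (4/3)π × (1.393)³ = 45.3 Å³.

45.3 Å³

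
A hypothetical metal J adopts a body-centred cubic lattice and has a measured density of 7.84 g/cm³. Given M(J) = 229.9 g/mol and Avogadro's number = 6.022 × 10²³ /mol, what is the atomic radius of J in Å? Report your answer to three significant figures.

1.99 Å

For a BCC cell (Z = 2), a³ = Z·M/(N_A·ρ) = 2 × 229.9 / (6.022 × 10²³ × 7.840) = 9.739 × 10^-23 cm³, so a = 4.601 × 10^-8 cm = 4.601 Å.
Atoms touch along the body diagonal, so √3·a = 4r, so r = 0.4330 × a = 1.99 Å.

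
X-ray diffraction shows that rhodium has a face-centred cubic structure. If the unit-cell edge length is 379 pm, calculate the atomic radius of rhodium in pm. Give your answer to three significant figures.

134 pm

In an FCC lattice, atoms touch along the face diagonal, so √2·a = 4r.
r = √2·a/4 = 1.4142 × 379 / 4 = 134 pm.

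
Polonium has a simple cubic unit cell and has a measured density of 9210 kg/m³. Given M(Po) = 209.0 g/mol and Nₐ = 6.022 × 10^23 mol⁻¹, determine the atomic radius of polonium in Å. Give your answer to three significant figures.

For a simple cubic cell (Z = 1), a³ = Z·M/(N_A·ρ) = 1 × 209.0 / (6.022 × 10²³ × 9.210) = 3.768 × 10^-23 cm³, so a = 3.353 × 10^-8 cm = 3.353 Å.
Atoms touch along the cell edge, so a = 2r, so r = 0.5000 × a = 1.68 Å.

1.68 Å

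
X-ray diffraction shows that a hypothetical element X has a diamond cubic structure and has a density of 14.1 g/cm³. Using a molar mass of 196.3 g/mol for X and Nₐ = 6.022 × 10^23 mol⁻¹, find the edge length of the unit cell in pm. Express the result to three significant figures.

570 pm

With Z = 8 atoms per diamond cubic cell, a³ = Z·M/(N_A·ρ) = 8 × 196.3 / (6.022 × 10²³ × 14.10 g/cm³) = 1.849 × 10^-22 cm³.
a = (1.849 × 10^-22)^(1/3) = 5.697 × 10^-8 cm = 570 pm.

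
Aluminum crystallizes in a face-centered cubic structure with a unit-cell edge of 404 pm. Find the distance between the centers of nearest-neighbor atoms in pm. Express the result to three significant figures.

286 pm

In an FCC structure, atoms touch along the face diagonal, so √2·a = 4r; the nearest-neighbor distance equals 2r = 0.7071·a.
d = 0.7071 × 404 = 286 pm.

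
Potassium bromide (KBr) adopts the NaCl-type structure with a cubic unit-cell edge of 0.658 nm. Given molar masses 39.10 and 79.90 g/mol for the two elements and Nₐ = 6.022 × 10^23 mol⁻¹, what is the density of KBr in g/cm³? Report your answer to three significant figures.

2.77 g/cm³

The NaCl-type structure contains Z = 4 formula units per cell; M(KBr) = 39.10 + 79.90 = 119.0 g/mol.
a³ = (6.580 × 10^-8 cm)³ = 2.849 × 10^-22 cm³.
ρ = 4 × 119.0 / (6.022 × 10²³ × 2.849 × 10^-22) = 2.775 g/cm³.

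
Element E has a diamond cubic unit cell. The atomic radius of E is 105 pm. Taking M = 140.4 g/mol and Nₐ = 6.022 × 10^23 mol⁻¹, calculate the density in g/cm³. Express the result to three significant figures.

16.4 g/cm³

In a diamond cubic lattice, nearest neighbors lie along the body diagonal with √3·a = 8r, giving a = 485.0 pm = 4.850 × 10^-8 cm.
With Z = 8, ρ = Z·M/(N_A·a³) = 8 × 140.4 / (6.022 × 10²³ × 1.141 × 10^-22) = 16.35 g/cm³.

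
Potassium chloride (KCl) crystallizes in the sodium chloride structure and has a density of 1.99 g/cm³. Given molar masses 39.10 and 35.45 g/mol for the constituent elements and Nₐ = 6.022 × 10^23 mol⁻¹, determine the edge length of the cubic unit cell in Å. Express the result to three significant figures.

M(KCl) = 74.55 g/mol; Z = 4 formula units per cell.
a³ = Z·M/(N_A·ρ) = 4 × 74.55 / (6.022 × 10²³ × 1.99) = 2.488 × 10^-22 cm³, so a = 6.290 × 10^-8 cm = 6.29 Å.

6.29 Å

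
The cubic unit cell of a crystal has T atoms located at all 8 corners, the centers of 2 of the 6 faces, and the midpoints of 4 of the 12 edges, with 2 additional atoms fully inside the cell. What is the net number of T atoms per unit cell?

5

Corner atoms are shared by 8 cells (1/8 each), face atoms by 2 (1/2 each), edge atoms by 4 (1/4 each), interior atoms are unshared.
Net atoms = 8 × 1/8 + 2 × 1/2 + 4 × 1/4 + 2 = 1 + 1 + 1 + 2 = 5.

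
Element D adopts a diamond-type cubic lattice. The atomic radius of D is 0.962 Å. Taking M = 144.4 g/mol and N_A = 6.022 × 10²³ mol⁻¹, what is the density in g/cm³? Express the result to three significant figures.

In a diamond cubic lattice, nearest neighbors lie along the body diagonal with √3·a = 8r, giving a = 4.443 Å = 4.443 × 10^-8 cm.
With Z = 8, ρ = Z·M/(N_A·a³) = 8 × 144.4 / (6.022 × 10²³ × 8.772 × 10^-23) = 21.87 g/cm³.

21.9 g/cm³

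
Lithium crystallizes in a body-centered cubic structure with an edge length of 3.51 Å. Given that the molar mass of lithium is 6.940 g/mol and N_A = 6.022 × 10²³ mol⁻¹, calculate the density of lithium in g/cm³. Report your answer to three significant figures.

A BCC unit cell contains Z = 2 atoms.
Cell volume: a³ = (3.51 Å)³ = (3.510 × 10^-8 cm)³ = 4.324 × 10^-23 cm³.
ρ = Z·M/(N_A·a³) = 2 × 6.940 / (6.022 × 10²³ × 4.324 × 10^-23) = 0.5330 g/cm³.

0.533 g/cm³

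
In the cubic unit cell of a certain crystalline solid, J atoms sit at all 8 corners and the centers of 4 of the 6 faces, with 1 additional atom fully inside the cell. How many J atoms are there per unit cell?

Corner atoms are shared by 8 cells (1/8 each), face atoms by 2 (1/2 each), interior atoms are unshared.
Net atoms = 8 × 1/8 + 4 × 1/2 + 1 = 1 + 2 + 1 = 4.

4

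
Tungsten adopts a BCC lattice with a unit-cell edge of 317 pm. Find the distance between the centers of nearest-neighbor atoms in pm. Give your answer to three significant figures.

In a BCC structure, atoms touch along the body diagonal, so √3·a = 4r; the nearest-neighbor distance equals 2r = 0.8660·a.
d = 0.8660 × 317 = 275 pm.

275 pm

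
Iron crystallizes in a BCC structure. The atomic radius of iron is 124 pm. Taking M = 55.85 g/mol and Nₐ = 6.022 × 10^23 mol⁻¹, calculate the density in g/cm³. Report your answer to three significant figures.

7.90 g/cm³

In a BCC lattice, atoms touch along the body diagonal, so √3·a = 4r, giving a = 286.4 pm = 2.864 × 10^-8 cm.
With Z = 2, ρ = Z·M/(N_A·a³) = 2 × 55.85 / (6.022 × 10²³ × 2.348 × 10^-23) = 7.899 g/cm³.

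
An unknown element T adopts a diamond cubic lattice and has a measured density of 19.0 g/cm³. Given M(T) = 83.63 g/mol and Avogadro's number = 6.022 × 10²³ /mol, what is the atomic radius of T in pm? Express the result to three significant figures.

84.0 pm

For a diamond cubic cell (Z = 8), a³ = Z·M/(N_A·ρ) = 8 × 83.63 / (6.022 × 10²³ × 19.00) = 5.847 × 10^-23 cm³, so a = 3.881 × 10^-8 cm = 388.1 pm.
Nearest neighbors lie along the body diagonal with √3·a = 8r, so r = 0.2165 × a = 84.0 pm.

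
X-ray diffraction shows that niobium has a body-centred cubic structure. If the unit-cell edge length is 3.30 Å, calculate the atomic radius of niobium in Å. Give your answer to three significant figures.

1.43 Å

In a BCC lattice, atoms touch along the body diagonal, so √3·a = 4r.
r = √3·a/4 = 1.7321 × 3.30 / 4 = 1.43 Å.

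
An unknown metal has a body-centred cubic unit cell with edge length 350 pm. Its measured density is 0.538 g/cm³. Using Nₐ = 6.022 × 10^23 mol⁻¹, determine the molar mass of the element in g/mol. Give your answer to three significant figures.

6.95 g/mol

A BCC cell has Z = 2 atoms; a = 3.500 × 10^-8 cm.
M = ρ·N_A·a³/Z = 0.538 × 6.022 × 10²³ × 4.288 × 10^-23 / 2 = 6.95 g/mol.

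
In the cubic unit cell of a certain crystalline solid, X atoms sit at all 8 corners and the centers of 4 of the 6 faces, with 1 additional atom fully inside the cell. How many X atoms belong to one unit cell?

Corner atoms are shared by 8 cells (1/8 each), face atoms by 2 (1/2 each), interior atoms are unshared.
Net atoms = 8 × 1/8 + 4 × 1/2 + 1 = 1 + 2 + 1 = 4.

4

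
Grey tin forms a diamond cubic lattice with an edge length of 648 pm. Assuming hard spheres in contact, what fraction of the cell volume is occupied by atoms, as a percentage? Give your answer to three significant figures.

In a diamond cubic lattice nearest neighbors lie along the body diagonal with √3·a = 8r, so r = 0.2165a = 140.3 pm.
Packing fraction = Z·(4/3)πr³ / a³ = 8 × (4/3)π × (140.3)³ / (648)³ = 0.3401 = 34.0%.

34.0%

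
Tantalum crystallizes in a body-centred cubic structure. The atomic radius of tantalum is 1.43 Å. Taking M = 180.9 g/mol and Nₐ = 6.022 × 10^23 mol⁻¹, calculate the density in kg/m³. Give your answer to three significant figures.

16700 kg/m³

In a BCC lattice, atoms touch along the body diagonal, so √3·a = 4r, giving a = 3.302 Å = 3.302 × 10^-8 cm.
With Z = 2, ρ = Z·M/(N_A·a³) = 2 × 180.9 / (6.022 × 10²³ × 3.602 × 10^-23) = 16.68 g/cm³ = 16700 kg/m³.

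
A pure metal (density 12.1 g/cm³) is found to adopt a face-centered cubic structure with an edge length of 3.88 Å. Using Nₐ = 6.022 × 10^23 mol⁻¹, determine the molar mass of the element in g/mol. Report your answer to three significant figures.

106 g/mol

An FCC cell has Z = 4 atoms; a = 3.880 × 10^-8 cm.
M = ρ·N_A·a³/Z = 12.1 × 6.022 × 10²³ × 5.841 × 10^-23 / 4 = 106 g/mol.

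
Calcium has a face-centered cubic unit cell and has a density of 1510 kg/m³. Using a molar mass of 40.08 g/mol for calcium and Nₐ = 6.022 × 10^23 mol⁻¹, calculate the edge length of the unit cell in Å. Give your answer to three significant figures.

With Z = 4 atoms per FCC cell, a³ = Z·M/(N_A·ρ) = 4 × 40.08 / (6.022 × 10²³ × 1.510 g/cm³) = 1.763 × 10^-22 cm³.
a = (1.763 × 10^-22)^(1/3) = 5.607 × 10^-8 cm = 5.61 Å.

5.61 Å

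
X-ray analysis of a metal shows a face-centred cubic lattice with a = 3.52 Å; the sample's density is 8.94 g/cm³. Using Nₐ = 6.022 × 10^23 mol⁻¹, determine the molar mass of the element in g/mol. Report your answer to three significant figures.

An FCC cell has Z = 4 atoms; a = 3.520 × 10^-8 cm.
M = ρ·N_A·a³/Z = 8.94 × 6.022 × 10²³ × 4.361 × 10^-23 / 4 = 58.7 g/mol.

58.7 g/mol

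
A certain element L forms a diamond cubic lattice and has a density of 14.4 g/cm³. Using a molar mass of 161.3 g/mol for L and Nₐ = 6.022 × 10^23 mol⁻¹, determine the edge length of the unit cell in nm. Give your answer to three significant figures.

0.530 nm

With Z = 8 atoms per diamond cubic cell, a³ = Z·M/(N_A·ρ) = 8 × 161.3 / (6.022 × 10²³ × 14.40 g/cm³) = 1.488 × 10^-22 cm³.
a = (1.488 × 10^-22)^(1/3) = 5.299 × 10^-8 cm = 0.530 nm.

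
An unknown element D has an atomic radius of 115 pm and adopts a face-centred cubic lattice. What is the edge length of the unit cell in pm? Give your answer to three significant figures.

325 pm

In an FCC lattice, atoms touch along the face diagonal, so √2·a = 4r.
a = 4r/√2 = 4 × 115 / 1.4142 = 325 pm.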